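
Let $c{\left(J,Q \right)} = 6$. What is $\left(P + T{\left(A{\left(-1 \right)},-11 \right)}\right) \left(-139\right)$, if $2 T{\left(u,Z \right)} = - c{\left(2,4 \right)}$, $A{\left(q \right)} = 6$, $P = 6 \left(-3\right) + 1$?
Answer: $2780$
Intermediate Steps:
$P = -17$ ($P = -18 + 1 = -17$)
$T{\left(u,Z \right)} = -3$ ($T{\left(u,Z \right)} = \frac{\left(-1\right) 6}{2} = \frac{1}{2} \left(-6\right) = -3$)
$\left(P + T{\left(A{\left(-1 \right)},-11 \right)}\right) \left(-139\right) = \left(-17 - 3\right) \left(-139\right) = \left(-20\right) \left(-139\right) = 2780$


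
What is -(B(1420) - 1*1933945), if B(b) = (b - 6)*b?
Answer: -73935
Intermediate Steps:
B(b) = b*(-6 + b) (B(b) = (-6 + b)*b = b*(-6 + b))
-(B(1420) - 1*1933945) = -(1420*(-6 + 1420) - 1*1933945) = -(1420*1414 - 1933945) = -(2007880 - 1933945) = -1*73935 = -73935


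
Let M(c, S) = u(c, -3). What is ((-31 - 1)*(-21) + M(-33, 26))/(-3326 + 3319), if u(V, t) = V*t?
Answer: -771/7 ≈ -110.14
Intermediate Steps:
M(c, S) = -3*c (M(c, S) = c*(-3) = -3*c)
((-31 - 1)*(-21) + M(-33, 26))/(-3326 + 3319) = ((-31 - 1)*(-21) - 3*(-33))/(-3326 + 3319) = (-32*(-21) + 99)/(-7) = (672 + 99)*(-1/7) = 771*(-1/7) = -771/7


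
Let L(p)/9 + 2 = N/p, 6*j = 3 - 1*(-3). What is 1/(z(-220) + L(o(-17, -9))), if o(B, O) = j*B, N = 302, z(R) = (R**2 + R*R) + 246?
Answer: 17/1646758 ≈ 1.0323e-5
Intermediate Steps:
z(R) = 246 + 2*R**2 (z(R) = (R**2 + R**2) + 246 = 2*R**2 + 246 = 246 + 2*R**2)
j = 1 (j = (3 - 1*(-3))/6 = (3 + 3)/6 = (1/6)*6 = 1)
o(B, O) = B (o(B, O) = 1*B = B)
L(p) = -18 + 2718/p (L(p) = -18 + 9*(302/p) = -18 + 2718/p)
1/(z(-220) + L(o(-17, -9))) = 1/((246 + 2*(-220)**2) + (-18 + 2718/(-17))) = 1/((246 + 2*48400) + (-18 + 2718*(-1/17))) = 1/((246 + 96800) + (-18 - 2718/17)) = 1/(97046 - 3024/17) = 1/(1646758/17) = 17/1646758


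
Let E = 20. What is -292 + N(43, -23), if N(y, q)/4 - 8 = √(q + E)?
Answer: -260 + 4*I*√3 ≈ -260.0 + 6.9282*I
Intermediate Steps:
N(y, q) = 32 + 4*√(20 + q) (N(y, q) = 32 + 4*√(q + 20) = 32 + 4*√(20 + q))
-292 + N(43, -23) = -292 + (32 + 4*√(20 - 23)) = -292 + (32 + 4*√(-3)) = -292 + (32 + 4*(I*√3)) = -292 + (32 + 4*I*√3) = -260 + 4*I*√3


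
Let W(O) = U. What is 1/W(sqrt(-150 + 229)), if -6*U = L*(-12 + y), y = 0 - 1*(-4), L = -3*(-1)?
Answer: 1/4 ≈ 0.25000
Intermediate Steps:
L = 3
y = 4 (y = 0 + 4 = 4)
U = 4 (U = -(-12 + 4)/2 = -(-8)/2 = -1/6*(-24) = 4)
W(O) = 4
1/W(sqrt(-150 + 229)) = 1/4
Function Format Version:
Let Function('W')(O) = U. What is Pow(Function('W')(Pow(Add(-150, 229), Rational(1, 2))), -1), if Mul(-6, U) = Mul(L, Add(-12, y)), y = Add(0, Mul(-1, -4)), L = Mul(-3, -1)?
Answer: Rational(1, 4) ≈ 0.25000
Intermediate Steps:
L = 3
y = 4 (y = Add(0, 4) = 4)
U = 4 (U = Mul(Rational(-1, 6), Mul(3, Add(-12, 4))) = Mul(Rational(-1, 6), Mul(3, -8)) = Mul(Rational(-1, 6), -24) = 4)
Function('W')(O) = 4
Pow(Function('W')(Pow(Add(-150, 229), Rational(1, 2))), -1) = Pow(4, -1) = Rational(1, 4)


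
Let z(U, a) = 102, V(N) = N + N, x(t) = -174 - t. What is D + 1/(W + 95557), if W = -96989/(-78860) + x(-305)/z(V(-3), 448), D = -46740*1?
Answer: -17963443405236000/384326987789 ≈ -46740.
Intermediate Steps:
D = -46740
V(N) = 2*N
W = 10111769/4021860 (W = -96989/(-78860) + (-174 - 1*(-305))/102 = -96989*(-1/78860) + (-174 + 305)*(1/102) = 96989/78860 + 131*(1/102) = 96989/78860 + 131/102 = 10111769/4021860 ≈ 2.5142)
D + 1/(W + 95557) = -46740 + 1/(10111769/4021860 + 95557) = -46740 + 1/(384326987789/4021860) = -46740 + 4021860/384326987789 = -17963443405236000/384326987789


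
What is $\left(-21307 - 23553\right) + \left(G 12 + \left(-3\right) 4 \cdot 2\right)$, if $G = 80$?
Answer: $-43924$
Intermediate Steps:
$\left(-21307 - 23553\right) + \left(G 12 + \left(-3\right) 4 \cdot 2\right) = \left(-21307 - 23553\right) + \left(80 \cdot 12 + \left(-3\right) 4 \cdot 2\right) = -44860 + \left(960 - 24\right) = -44860 + 936 = -43924$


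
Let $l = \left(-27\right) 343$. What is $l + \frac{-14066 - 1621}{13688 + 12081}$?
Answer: $- \frac{238662396}{25769} \approx -9261.6$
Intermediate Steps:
$l = -9261$
$l + \frac{-14066 - 1621}{13688 + 12081} = -9261 + \frac{-14066 - 1621}{13688 + 12081} = -9261 - \frac{15687}{25769} = - \frac{238662396}{25769}$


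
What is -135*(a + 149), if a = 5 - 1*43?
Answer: -14985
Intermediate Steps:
a = -38 (a = 5 - 43 = -38)
-135*(a + 149) = -135*(-38 + 149) = -135*111 = -14985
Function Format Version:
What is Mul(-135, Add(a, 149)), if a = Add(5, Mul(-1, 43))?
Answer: -14985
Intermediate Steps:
a = -38 (a = Add(5, -43) = -38)
Mul(-135, Add(a, 149)) = Mul(-135, Add(-38, 149)) = Mul(-135, 111) = -14985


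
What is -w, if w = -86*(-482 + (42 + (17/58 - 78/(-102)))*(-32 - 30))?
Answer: -133620866/493 ≈ -2.7104e+5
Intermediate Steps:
w = 133620866/493 (w = -86*(-482 + (42 + (17*(1/58) - 78*(-1/102)))*(-62)) = -86*(-482 + (42 + (17/58 + 13/17))*(-62)) = -86*(-482 + (42 + 1043/986)*(-62)) = -86*(-482 + (42455/986)*(-62)) = -86*(-482 - 1316105/493) = -86*(-1553731/493) = 133620866/493 ≈ 2.7104e+5)
-w = -1*133620866/493 = -133620866/493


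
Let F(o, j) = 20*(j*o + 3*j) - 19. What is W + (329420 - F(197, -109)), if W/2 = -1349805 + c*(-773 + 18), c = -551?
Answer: -1102161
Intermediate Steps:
F(o, j) = -19 + 60*j + 20*j*o (F(o, j) = 20*(3*j + j*o) - 19 = (60*j + 20*j*o) - 19 = -19 + 60*j + 20*j*o)
W = -1867600 (W = 2*(-1349805 - 551*(-773 + 18)) = 2*(-1349805 - 551*(-755)) = 2*(-1349805 + 416005) = 2*(-933800) = -1867600)
W + (329420 - F(197, -109)) = -1867600 + (329420 - (-19 + 60*(-109) + 20*(-109)*197)) = -1867600 + (329420 - (-19 - 6540 - 429460)) = -1867600 + (329420 - 1*(-436019)) = -1867600 + (329420 + 436019) = -1867600 + 765439 = -1102161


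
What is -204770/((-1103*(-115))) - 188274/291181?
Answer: -16701349780/7386970789 ≈ -2.2609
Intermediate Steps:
-204770/((-1103*(-115))) - 188274/291181 = -204770/126845 - 188274*1/291181 = -204770*1/126845 - 188274/291181 = -40954/25369 - 188274/291181 = -16701349780/7386970789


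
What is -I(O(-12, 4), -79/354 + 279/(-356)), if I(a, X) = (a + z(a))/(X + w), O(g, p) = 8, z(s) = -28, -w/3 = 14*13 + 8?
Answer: -252048/7196057 ≈ -0.035026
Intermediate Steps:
w = -570 (w = -3*(14*13 + 8) = -3*(182 + 8) = -3*190 = -570)
I(a, X) = (-28 + a)/(-570 + X) (I(a, X) = (a - 28)/(X - 570) = (-28 + a)/(-570 + X))
-I(O(-12, 4), -79/354 + 279/(-356)) = -(-28 + 8)/(-570 + (-79/354 + 279/(-356))) = -(-20)/(-570 + (-79*1/354 + 279*(-1/356))) = -(-20)/(-570 + (-79/354 - 279/356)) = -(-20)/(-570 - 63445/63012) = -(-20)/(-35980285/63012) = -(-63012)*(-20)/35980285 = -1*252048/7196057 = -252048/7196057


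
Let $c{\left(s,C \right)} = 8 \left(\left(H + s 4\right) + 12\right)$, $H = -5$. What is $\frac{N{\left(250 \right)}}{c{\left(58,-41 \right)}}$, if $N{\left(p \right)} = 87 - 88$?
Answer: $- \frac{1}{1912} \approx -0.00052301$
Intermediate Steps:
$c{\left(s,C \right)} = 56 + 32 s$ ($c{\left(s,C \right)} = 8 \left(\left(-5 + s 4\right) + 12\right) = 8 \left(\left(-5 + 4 s\right) + 12\right) = 8 \left(7 + 4 s\right) = 56 + 32 s$)
$N{\left(p \right)} = -1$ ($N{\left(p \right)} = 87 - 88 = -1$)
$\frac{N{\left(250 \right)}}{c{\left(58,-41 \right)}} = - \frac{1}{56 + 32 \cdot 58} = - \frac{1}{56 + 1856} = - \frac{1}{1912}$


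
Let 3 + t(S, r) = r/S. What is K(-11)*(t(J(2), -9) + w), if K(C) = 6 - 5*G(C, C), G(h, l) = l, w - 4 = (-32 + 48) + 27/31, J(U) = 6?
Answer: 61915/62 ≈ 998.63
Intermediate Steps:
t(S, r) = -3 + r/S
w = 647/31 (w = 4 + ((-32 + 48) + 27/31) = 4 + (16 + 27*(1/31)) = 4 + (16 + 27/31) = 4 + 523/31 = 647/31 ≈ 20.871)
K(C) = 6 - 5*C
K(-11)*(t(J(2), -9) + w) = (6 - 5*(-11))*((-3 - 9/6) + 647/31) = (6 + 55)*((-3 - 9*1/6) + 647/31) = 61*((-3 - 3/2) + 647/31) = 61*(-9/2 + 647/31) = 61*(1015/62) = 61915/62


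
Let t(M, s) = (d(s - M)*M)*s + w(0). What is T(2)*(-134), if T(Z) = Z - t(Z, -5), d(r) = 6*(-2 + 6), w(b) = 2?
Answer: -32160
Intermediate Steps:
d(r) = 24 (d(r) = 6*4 = 24)
t(M, s) = 2 + 24*M*s (t(M, s) = (24*M)*s + 2 = 24*M*s + 2 = 2 + 24*M*s)
T(Z) = -2 + 121*Z (T(Z) = Z - (2 + 24*Z*(-5)) = Z - (2 - 120*Z) = Z + (-2 + 120*Z) = -2 + 121*Z)
T(2)*(-134) = (-2 + 121*2)*(-134) = (-2 + 242)*(-134) = 240*(-134) = -32160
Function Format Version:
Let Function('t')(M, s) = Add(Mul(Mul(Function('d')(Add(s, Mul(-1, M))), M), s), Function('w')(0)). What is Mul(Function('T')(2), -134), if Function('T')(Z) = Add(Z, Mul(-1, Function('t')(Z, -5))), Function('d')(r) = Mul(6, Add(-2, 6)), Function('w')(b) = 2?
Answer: -32160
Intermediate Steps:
Function('d')(r) = 24 (Function('d')(r) = Mul(6, 4) = 24)
Function('t')(M, s) = Add(2, Mul(24, M, s)) (Function('t')(M, s) = Add(Mul(Mul(24, M), s), 2) = Add(Mul(24, M, s), 2) = Add(2, Mul(24, M, s)))
Function('T')(Z) = Add(-2, Mul(121, Z)) (Function('T')(Z) = Add(Z, Mul(-1, Add(2, Mul(24, Z, -5)))) = Add(Z, Mul(-1, Add(2, Mul(-120, Z)))) = Add(Z, Add(-2, Mul(120, Z))) = Add(-2, Mul(121, Z)))
Mul(Function('T')(2), -134) = Mul(Add(-2, Mul(121, 2)), -134) = Mul(Add(-2, 242), -134) = Mul(240, -134) = -32160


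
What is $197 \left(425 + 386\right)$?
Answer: $159767$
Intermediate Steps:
$197 \left(425 + 386\right) = 197 \cdot 811 = 159767$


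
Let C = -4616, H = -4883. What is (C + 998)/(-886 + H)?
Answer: 402/641 ≈ 0.62714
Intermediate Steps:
(C + 998)/(-886 + H) = (-4616 + 998)/(-886 - 4883) = -3618/(-5769) = -3618*(-1/5769) = 402/641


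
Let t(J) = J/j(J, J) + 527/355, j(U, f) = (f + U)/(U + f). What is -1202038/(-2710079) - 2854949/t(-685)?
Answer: 2746975424611329/657595249192 ≈ 4177.3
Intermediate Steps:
j(U, f) = 1 (j(U, f) = (U + f)/(U + f) = 1)
t(J) = 527/355 + J (t(J) = J/1 + 527/355 = J*1 + 527*(1/355) = J + 527/355 = 527/355 + J)
-1202038/(-2710079) - 2854949/t(-685) = -1202038/(-2710079) - 2854949/(527/355 - 685) = -1202038*(-1/2710079) - 2854949/(-242648/355) = 1202038/2710079 - 2854949*(-355/242648) = 1202038/2710079 + 1013506895/242648 = 2746975424611329/657595249192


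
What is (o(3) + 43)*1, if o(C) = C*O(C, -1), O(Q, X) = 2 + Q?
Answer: 58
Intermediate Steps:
o(C) = C*(2 + C)
(o(3) + 43)*1 = (3*(2 + 3) + 43)*1 = (3*5 + 43)*1 = (15 + 43)*1 = 58*1 = 58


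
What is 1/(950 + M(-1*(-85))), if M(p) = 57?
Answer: 1/1007 ≈ 0.00099305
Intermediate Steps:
1/(950 + M(-1*(-85))) = 1/(950 + 57) = 1/1007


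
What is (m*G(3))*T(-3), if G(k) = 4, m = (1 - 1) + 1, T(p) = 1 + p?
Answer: -8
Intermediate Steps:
m = 1 (m = 0 + 1 = 1)
(m*G(3))*T(-3) = (1*4)*(1 - 3) = 4*(-2) = -8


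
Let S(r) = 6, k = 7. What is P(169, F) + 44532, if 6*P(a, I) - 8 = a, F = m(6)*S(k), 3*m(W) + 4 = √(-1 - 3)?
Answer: 89123/2 ≈ 44562.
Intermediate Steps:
m(W) = -4/3 + 2*I/3 (m(W) = -4/3 + √(-1 - 3)/3 = -4/3 + √(-4)/3 = -4/3 + (2*I)/3 = -4/3 + 2*I/3)
F = -8 + 4*I (F = (-4/3 + 2*I/3)*6 = -8 + 4*I ≈ -8.0 + 4.0*I)
P(a, I) = 4/3 + a/6
P(169, F) + 44532 = (4/3 + (⅙)*169) + 44532 = (4/3 + 169/6) + 44532 = 59/2 + 44532 = 89123/2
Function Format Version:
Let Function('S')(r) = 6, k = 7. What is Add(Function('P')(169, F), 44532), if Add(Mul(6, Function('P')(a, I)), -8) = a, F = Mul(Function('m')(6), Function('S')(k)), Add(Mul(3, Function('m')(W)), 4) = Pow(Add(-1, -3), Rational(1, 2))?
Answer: Rational(89123, 2) ≈ 44562.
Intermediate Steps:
Function('m')(W) = Add(Rational(-4, 3), Mul(Rational(2, 3), I)) (Function('m')(W) = Add(Rational(-4, 3), Mul(Rational(1, 3), Pow(Add(-1, -3), Rational(1, 2)))) = Add(Rational(-4, 3), Mul(Rational(1, 3), Pow(-4, Rational(1, 2)))) = Add(Rational(-4, 3), Mul(Rational(1, 3), Mul(2, I))) = Add(Rational(-4, 3), Mul(Rational(2, 3), I)))
F = Add(-8, Mul(4, I)) (F = Mul(Add(Rational(-4, 3), Mul(Rational(2, 3), I)), 6) = Add(-8, Mul(4, I)) ≈ Add(-8.0000, Mul(4.0000, I)))
Function('P')(a, I) = Add(Rational(4, 3), Mul(Rational(1, 6), a))
Add(Function('P')(169, F), 44532) = Add(Add(Rational(4, 3), Mul(Rational(1, 6), 169)), 44532) = Add(Add(Rational(4, 3), Rational(169, 6)), 44532) = Add(Rational(59, 2), 44532) = Rational(89123, 2)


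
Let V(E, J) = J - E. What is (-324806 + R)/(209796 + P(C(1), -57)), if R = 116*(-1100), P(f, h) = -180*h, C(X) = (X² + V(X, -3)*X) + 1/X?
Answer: -75401/36676 ≈ -2.0559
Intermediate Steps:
C(X) = 1/X + X² + X*(-3 - X) (C(X) = (X² + (-3 - X)*X) + 1/X = (X² + X*(-3 - X)) + 1/X = 1/X + X² + X*(-3 - X))
R = -127600
(-324806 + R)/(209796 + P(C(1), -57)) = (-324806 - 127600)/(209796 - 180*(-57)) = -452406/(209796 + 10260) = -452406/220056 = -452406*1/220056 = -75401/36676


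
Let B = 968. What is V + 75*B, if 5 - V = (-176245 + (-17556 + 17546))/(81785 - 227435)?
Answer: 2114948399/29130 ≈ 72604.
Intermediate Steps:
V = 110399/29130 (V = 5 - (-176245 + (-17556 + 17546))/(81785 - 227435) = 5 - (-176245 - 10)/(-145650) = 5 - (-176255)*(-1)/145650 = 5 - 1*35251/29130 = 5 - 35251/29130 = 110399/29130 ≈ 3.7899)
V + 75*B = 110399/29130 + 75*968 = 110399/29130 + 72600 = 2114948399/29130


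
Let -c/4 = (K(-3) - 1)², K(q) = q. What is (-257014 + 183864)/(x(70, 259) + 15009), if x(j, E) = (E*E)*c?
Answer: 266/15557 ≈ 0.017098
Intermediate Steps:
c = -64 (c = -4*(-3 - 1)² = -4*(-4)² = -4*16 = -64)
x(j, E) = -64*E² (x(j, E) = (E*E)*(-64) = E²*(-64) = -64*E²)
(-257014 + 183864)/(x(70, 259) + 15009) = (-257014 + 183864)/(-64*259² + 15009) = -73150/(-64*67081 + 15009) = -73150/(-4293184 + 15009) = -73150/(-4278175) = -73150*(-1/4278175) = 266/15557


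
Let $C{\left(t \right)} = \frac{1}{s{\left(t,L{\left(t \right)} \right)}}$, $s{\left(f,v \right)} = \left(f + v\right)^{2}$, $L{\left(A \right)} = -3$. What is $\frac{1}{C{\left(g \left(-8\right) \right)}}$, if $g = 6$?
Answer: $2601$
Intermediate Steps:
$C{\left(t \right)} = \frac{1}{\left(-3 + t\right)^{2}}$ ($C{\left(t \right)} = \frac{1}{\left(t - 3\right)^{2}} = \frac{1}{\left(-3 + t\right)^{2}}$)
$\frac{1}{C{\left(g \left(-8\right) \right)}} = \frac{1}{\frac{1}{\left(-3 + 6 \left(-8\right)\right)^{2}}} = \frac{1}{\frac{1}{\left(-3 - 48\right)^{2}}} = \frac{1}{\frac{1}{2601}} = 2601$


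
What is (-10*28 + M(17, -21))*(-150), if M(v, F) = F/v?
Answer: 717150/17 ≈ 42185.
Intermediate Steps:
(-10*28 + M(17, -21))*(-150) = (-10*28 - 21/17)*(-150) = (-280 - 21*1/17)*(-150) = (-280 - 21/17)*(-150) = -4781/17*(-150) = 717150/17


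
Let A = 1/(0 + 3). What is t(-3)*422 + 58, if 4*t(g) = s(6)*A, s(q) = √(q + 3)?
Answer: 327/2 ≈ 163.50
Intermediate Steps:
s(q) = √(3 + q)
A = ⅓ (A = 1/3 = ⅓ ≈ 0.33333)
t(g) = ¼ (t(g) = (√(3 + 6)*(⅓))/4 = (√9*(⅓))/4 = (3*(⅓))/4 = (¼)*1 = ¼)
t(-3)*422 + 58 = (¼)*422 + 58 = 211/2 + 58 = 327/2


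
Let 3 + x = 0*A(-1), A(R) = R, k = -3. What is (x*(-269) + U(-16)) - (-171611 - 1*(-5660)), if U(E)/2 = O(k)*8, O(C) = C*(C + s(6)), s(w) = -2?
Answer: 166998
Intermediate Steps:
x = -3 (x = -3 + 0*(-1) = -3 + 0 = -3)
O(C) = C*(-2 + C) (O(C) = C*(C - 2) = C*(-2 + C))
U(E) = 240 (U(E) = 2*(-3*(-2 - 3)*8) = 2*(-3*(-5)*8) = 2*(15*8) = 2*120 = 240)
(x*(-269) + U(-16)) - (-171611 - 1*(-5660)) = (-3*(-269) + 240) - (-171611 - 1*(-5660)) = (807 + 240) - (-171611 + 5660) = 1047 - 1*(-165951) = 1047 + 165951 = 166998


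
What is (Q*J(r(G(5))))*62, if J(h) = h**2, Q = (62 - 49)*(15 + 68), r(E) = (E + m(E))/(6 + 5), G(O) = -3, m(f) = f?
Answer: 2408328/121 ≈ 19904.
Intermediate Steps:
r(E) = 2*E/11 (r(E) = (E + E)/(6 + 5) = (2*E)/11 = (2*E)*(1/11) = 2*E/11)
Q = 1079 (Q = 13*83 = 1079)
(Q*J(r(G(5))))*62 = (1079*((2/11)*(-3))**2)*62 = (1079*(-6/11)**2)*62 = (1079*(36/121))*62 = (38844/121)*62 = 2408328/121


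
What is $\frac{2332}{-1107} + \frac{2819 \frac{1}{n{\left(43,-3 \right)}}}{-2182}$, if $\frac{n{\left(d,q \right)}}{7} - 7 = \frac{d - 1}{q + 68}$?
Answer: $- \frac{17905468241}{8403434046} \approx -2.1307$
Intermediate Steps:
$n{\left(d,q \right)} = 49 + \frac{7 \left(-1 + d\right)}{68 + q}$ ($n{\left(d,q \right)} = 49 + 7 \frac{d - 1}{q + 68} = 49 + 7 \frac{-1 + d}{68 + q} = 49 + \frac{7 \left(-1 + d\right)}{68 + q}$)
$\frac{2332}{-1107} + \frac{2819 \frac{1}{n{\left(43,-3 \right)}}}{-2182} = \frac{2332}{-1107} + \frac{2819 \frac{1}{7 \frac{1}{68 - 3} \left(475 + 43 + 7 \left(-3\right)\right)}}{-2182} = 2332 \left(- \frac{1}{1107}\right) + \frac{2819}{7 \cdot \frac{1}{65} \left(475 + 43 - 21\right)} \left(- \frac{1}{2182}\right) = - \frac{2332}{1107} + \frac{2819}{7 \cdot \frac{1}{65} \cdot 497} \left(- \frac{1}{2182}\right) = - \frac{2332}{1107} + \frac{2819}{\frac{3479}{65}} \left(- \frac{1}{2182}\right) = - \frac{2332}{1107} + 2819 \cdot \frac{65}{3479} \left(- \frac{1}{2182}\right) = - \frac{2332}{1107} + \frac{183235}{3479} \left(- \frac{1}{2182}\right) = - \frac{2332}{1107} - \frac{183235}{7591178} = - \frac{17905468241}{8403434046}$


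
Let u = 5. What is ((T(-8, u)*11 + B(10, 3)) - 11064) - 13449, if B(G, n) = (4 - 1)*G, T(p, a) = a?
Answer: -24428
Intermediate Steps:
B(G, n) = 3*G
((T(-8, u)*11 + B(10, 3)) - 11064) - 13449 = ((5*11 + 3*10) - 11064) - 13449 = ((55 + 30) - 11064) - 13449 = (85 - 11064) - 13449 = -10979 - 13449 = -24428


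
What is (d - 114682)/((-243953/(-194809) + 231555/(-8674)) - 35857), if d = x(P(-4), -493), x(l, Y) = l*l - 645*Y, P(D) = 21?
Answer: -344281164307904/60633192948635 ≈ -5.6781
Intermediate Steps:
x(l, Y) = l² - 645*Y
d = 318426 (d = 21² - 645*(-493) = 441 + 317985 = 318426)
(d - 114682)/((-243953/(-194809) + 231555/(-8674)) - 35857) = (318426 - 114682)/((-243953/(-194809) + 231555/(-8674)) - 35857) = 203744/((-243953*(-1/194809) + 231555*(-1/8674)) - 35857) = 203744/((243953/194809 - 231555/8674) - 35857) = 203744/(-42992949673/1689773266 - 35857) = 203744/(-60633192948635/1689773266) = 203744*(-1689773266/60633192948635) = -344281164307904/60633192948635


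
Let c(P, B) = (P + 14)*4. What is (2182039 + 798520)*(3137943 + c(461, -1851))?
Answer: 9358487312237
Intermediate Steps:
c(P, B) = 56 + 4*P (c(P, B) = (14 + P)*4 = 56 + 4*P)
(2182039 + 798520)*(3137943 + c(461, -1851)) = (2182039 + 798520)*(3137943 + (56 + 4*461)) = 2980559*(3137943 + (56 + 1844)) = 2980559*(3137943 + 1900) = 2980559*3139843 = 9358487312237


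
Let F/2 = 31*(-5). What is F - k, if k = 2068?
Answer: -2378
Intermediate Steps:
F = -310 (F = 2*(31*(-5)) = 2*(-155) = -310)
F - k = -310 - 1*2068 = -310 - 2068 = -2378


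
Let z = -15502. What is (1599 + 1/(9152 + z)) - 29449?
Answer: -176847501/6350 ≈ -27850.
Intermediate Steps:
(1599 + 1/(9152 + z)) - 29449 = (1599 + 1/(9152 - 15502)) - 29449 = (1599 + 1/(-6350)) - 29449 = (1599 - 1/6350) - 29449 = 10153649/6350 - 29449 = -176847501/6350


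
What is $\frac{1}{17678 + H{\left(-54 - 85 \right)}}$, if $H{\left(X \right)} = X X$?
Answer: $\frac{1}{36999} \approx 2.7028 \cdot 10^{-5}$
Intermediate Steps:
$H{\left(X \right)} = X^{2}$
$\frac{1}{17678 + H{\left(-54 - 85 \right)}} = \frac{1}{17678 + \left(-54 - 85\right)^{2}} = \frac{1}{17678 + \left(-139\right)^{2}} = \frac{1}{17678 + 19321} = \frac{1}{36999}$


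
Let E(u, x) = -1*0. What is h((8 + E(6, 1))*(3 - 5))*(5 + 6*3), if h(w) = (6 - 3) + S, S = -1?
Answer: 46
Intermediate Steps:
E(u, x) = 0
h(w) = 2 (h(w) = (6 - 3) - 1 = 3 - 1 = 2)
h((8 + E(6, 1))*(3 - 5))*(5 + 6*3) = 2*(5 + 6*3) = 2*(5 + 18) = 2*23 = 46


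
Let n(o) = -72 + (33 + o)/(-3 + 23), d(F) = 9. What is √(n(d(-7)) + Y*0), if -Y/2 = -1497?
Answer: I*√6990/10 ≈ 8.3606*I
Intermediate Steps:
Y = 2994 (Y = -2*(-1497) = 2994)
n(o) = -1407/20 + o/20 (n(o) = -72 + (33 + o)/20 = -72 + (33 + o)*(1/20) = -72 + (33/20 + o/20) = -1407/20 + o/20)
√(n(d(-7)) + Y*0) = √((-1407/20 + (1/20)*9) + 2994*0) = √((-1407/20 + 9/20) + 0) = √(-699/10 + 0) = √(-699/10) = I*√6990/10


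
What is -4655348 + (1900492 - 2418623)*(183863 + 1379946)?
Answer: -810262576327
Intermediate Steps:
-4655348 + (1900492 - 2418623)*(183863 + 1379946) = -4655348 - 518131*1563809 = -4655348 - 810257920979 = -810262576327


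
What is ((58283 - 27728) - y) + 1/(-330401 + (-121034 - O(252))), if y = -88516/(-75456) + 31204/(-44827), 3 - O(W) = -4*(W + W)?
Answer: 5858038381512811387/191724098543856 ≈ 30555.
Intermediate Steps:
O(W) = 3 + 8*W (O(W) = 3 - (-4)*(W + W) = 3 - (-4)*2*W = 3 - (-8)*W = 3 + 8*W)
y = 403344427/845616528 (y = -88516*(-1/75456) + 31204*(-1/44827) = 22129/18864 - 31204/44827 = 403344427/845616528 ≈ 0.47698)
((58283 - 27728) - y) + 1/(-330401 + (-121034 - O(252))) = ((58283 - 27728) - 1*403344427/845616528) + 1/(-330401 + (-121034 - (3 + 8*252))) = (30555 - 403344427/845616528) + 1/(-330401 + (-121034 - (3 + 2016))) = 25837409668613/845616528 + 1/(-330401 + (-121034 - 1*2019)) = 25837409668613/845616528 + 1/(-330401 + (-121034 - 2019)) = 25837409668613/845616528 + 1/(-330401 - 123053) = 25837409668613/845616528 + 1/(-453454) = 25837409668613/845616528 - 1/453454 = 5858038381512811387/191724098543856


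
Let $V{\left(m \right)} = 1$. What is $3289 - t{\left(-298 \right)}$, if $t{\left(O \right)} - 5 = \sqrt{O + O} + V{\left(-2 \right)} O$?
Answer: $3582 - 2 i \sqrt{149} \approx 3582.0 - 24.413 i$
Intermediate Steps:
$t{\left(O \right)} = 5 + O + \sqrt{2} \sqrt{O}$ ($t{\left(O \right)} = 5 + \left(\sqrt{O + O} + 1 O\right) = 5 + \left(\sqrt{2 O} + O\right) = 5 + \left(\sqrt{2} \sqrt{O} + O\right) = 5 + \left(O + \sqrt{2} \sqrt{O}\right) = 5 + O + \sqrt{2} \sqrt{O}$)
$3289 - t{\left(-298 \right)} = 3289 - \left(5 - 298 + \sqrt{2} \sqrt{-298}\right) = 3289 - \left(5 - 298 + \sqrt{2} i \sqrt{298}\right) = 3289 - \left(5 - 298 + 2 i \sqrt{149}\right) = 3289 - \left(-293 + 2 i \sqrt{149}\right) = 3289 + \left(293 - 2 i \sqrt{149}\right) = 3582 - 2 i \sqrt{149}$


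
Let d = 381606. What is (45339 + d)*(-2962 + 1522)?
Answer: -614800800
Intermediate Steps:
(45339 + d)*(-2962 + 1522) = (45339 + 381606)*(-2962 + 1522) = 426945*(-1440) = -614800800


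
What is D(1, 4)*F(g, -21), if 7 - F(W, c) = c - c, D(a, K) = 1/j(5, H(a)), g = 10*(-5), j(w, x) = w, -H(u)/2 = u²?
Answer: 7/5 ≈ 1.4000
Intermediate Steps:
H(u) = -2*u²
g = -50
D(a, K) = ⅕ (D(a, K) = 1/5 = ⅕)
F(W, c) = 7 (F(W, c) = 7 - (c - c) = 7 - 1*0 = 7 + 0 = 7)
D(1, 4)*F(g, -21) = (⅕)*7 = 7/5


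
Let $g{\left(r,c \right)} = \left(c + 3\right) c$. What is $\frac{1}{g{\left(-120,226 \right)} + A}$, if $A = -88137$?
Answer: $- \frac{1}{36383} \approx -2.7485 \cdot 10^{-5}$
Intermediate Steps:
$g{\left(r,c \right)} = c \left(3 + c\right)$ ($g{\left(r,c \right)} = \left(3 + c\right) c = c \left(3 + c\right)$)
$\frac{1}{g{\left(-120,226 \right)} + A} = \frac{1}{226 \left(3 + 226\right) - 88137} = \frac{1}{226 \cdot 229 - 88137} = \frac{1}{51754 - 88137} = \frac{1}{-36383} = - \frac{1}{36383}$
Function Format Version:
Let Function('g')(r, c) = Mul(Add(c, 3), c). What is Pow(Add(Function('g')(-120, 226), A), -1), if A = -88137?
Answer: Rational(-1, 36383) ≈ -2.7485e-5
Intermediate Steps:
Function('g')(r, c) = Mul(c, Add(3, c)) (Function('g')(r, c) = Mul(Add(3, c), c) = Mul(c, Add(3, c)))
Pow(Add(Function('g')(-120, 226), A), -1) = Pow(Add(Mul(226, Add(3, 226)), -88137), -1) = Pow(Add(Mul(226, 229), -88137), -1) = Pow(Add(51754, -88137), -1) = Pow(-36383, -1) = Rational(-1, 36383)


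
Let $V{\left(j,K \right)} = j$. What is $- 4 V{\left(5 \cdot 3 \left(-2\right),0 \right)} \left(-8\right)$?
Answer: $-960$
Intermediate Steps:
$- 4 V{\left(5 \cdot 3 \left(-2\right),0 \right)} \left(-8\right) = - 4 \cdot 5 \cdot 3 \left(-2\right) \left(-8\right) = - 4 \cdot 15 \left(-2\right) \left(-8\right) = \left(-4\right) \left(-30\right) \left(-8\right) = 120 \left(-8\right) = -960$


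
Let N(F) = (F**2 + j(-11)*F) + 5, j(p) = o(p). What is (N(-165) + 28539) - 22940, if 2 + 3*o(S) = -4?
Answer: 33159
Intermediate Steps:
o(S) = -2 (o(S) = -2/3 + (1/3)*(-4) = -2/3 - 4/3 = -2)
j(p) = -2
N(F) = 5 + F**2 - 2*F (N(F) = (F**2 - 2*F) + 5 = 5 + F**2 - 2*F)
(N(-165) + 28539) - 22940 = ((5 + (-165)**2 - 2*(-165)) + 28539) - 22940 = ((5 + 27225 + 330) + 28539) - 22940 = (27560 + 28539) - 22940 = 56099 - 22940 = 33159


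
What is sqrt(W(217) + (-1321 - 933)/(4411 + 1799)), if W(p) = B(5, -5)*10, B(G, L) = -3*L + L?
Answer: sqrt(201765)/45 ≈ 9.9818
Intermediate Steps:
B(G, L) = -2*L
W(p) = 100 (W(p) = -2*(-5)*10 = 10*10 = 100)
sqrt(W(217) + (-1321 - 933)/(4411 + 1799)) = sqrt(100 + (-1321 - 933)/(4411 + 1799)) = sqrt(100 - 2254/6210) = sqrt(100 - 2254*1/6210) = sqrt(100 - 49/135) = sqrt(13451/135) = sqrt(201765)/45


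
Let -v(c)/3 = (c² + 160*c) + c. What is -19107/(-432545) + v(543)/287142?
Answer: -81760517421/20700306065 ≈ -3.9497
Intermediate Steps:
v(c) = -483*c - 3*c² (v(c) = -3*((c² + 160*c) + c) = -3*(c² + 161*c) = -483*c - 3*c²)
-19107/(-432545) + v(543)/287142 = -19107/(-432545) - 3*543*(161 + 543)/287142 = -19107*(-1/432545) - 3*543*704*(1/287142) = 19107/432545 - 1146816*1/287142 = 19107/432545 - 191136/47857 = -81760517421/20700306065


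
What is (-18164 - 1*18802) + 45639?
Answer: 8673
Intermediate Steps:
(-18164 - 1*18802) + 45639 = (-18164 - 18802) + 45639 = -36966 + 45639 = 8673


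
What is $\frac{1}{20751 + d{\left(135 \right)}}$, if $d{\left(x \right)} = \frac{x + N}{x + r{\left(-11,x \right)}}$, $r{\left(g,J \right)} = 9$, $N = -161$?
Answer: $\frac{72}{1494059} \approx 4.8191 \cdot 10^{-5}$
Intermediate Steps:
$d{\left(x \right)} = \frac{-161 + x}{9 + x}$ ($d{\left(x \right)} = \frac{x - 161}{x + 9} = \frac{-161 + x}{9 + x}$)
$\frac{1}{20751 + d{\left(135 \right)}} = \frac{1}{20751 + \frac{-161 + 135}{9 + 135}} = \frac{1}{20751 + \frac{1}{144} \left(-26\right)} = \frac{1}{20751 - \frac{13}{72}} = \frac{1}{\frac{1494059}{72}} = \frac{72}{1494059}$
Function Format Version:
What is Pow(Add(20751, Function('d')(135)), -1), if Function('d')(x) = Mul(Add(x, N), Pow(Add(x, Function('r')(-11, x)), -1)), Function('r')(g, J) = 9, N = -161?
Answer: Rational(72, 1494059) ≈ 4.8191e-5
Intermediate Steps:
Function('d')(x) = Mul(Pow(Add(9, x), -1), Add(-161, x)) (Function('d')(x) = Mul(Add(x, -161), Pow(Add(x, 9), -1)) = Mul(Add(-161, x), Pow(Add(9, x), -1)) = Mul(Pow(Add(9, x), -1), Add(-161, x)))
Pow(Add(20751, Function('d')(135)), -1) = Pow(Add(20751, Mul(Pow(Add(9, 135), -1), Add(-161, 135))), -1) = Pow(Add(20751, Mul(Pow(144, -1), -26)), -1) = Pow(Add(20751, Mul(Rational(1, 144), -26)), -1) = Pow(Add(20751, Rational(-13, 72)), -1) = Pow(Rational(1494059, 72), -1) = Rational(72, 1494059)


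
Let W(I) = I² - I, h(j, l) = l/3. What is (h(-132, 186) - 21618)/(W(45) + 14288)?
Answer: -5389/4067 ≈ -1.3251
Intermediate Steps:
h(j, l) = l/3 (h(j, l) = l*(⅓) = l/3)
(h(-132, 186) - 21618)/(W(45) + 14288) = ((⅓)*186 - 21618)/(45*(-1 + 45) + 14288) = (62 - 21618)/(45*44 + 14288) = -21556/(1980 + 14288) = -21556/16268 = -21556*1/16268 = -5389/4067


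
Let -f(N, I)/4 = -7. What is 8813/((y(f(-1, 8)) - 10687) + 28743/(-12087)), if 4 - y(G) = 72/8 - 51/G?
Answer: -994212156/1206248693 ≈ -0.82422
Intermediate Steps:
f(N, I) = 28 (f(N, I) = -4*(-7) = 28)
y(G) = -5 + 51/G (y(G) = 4 - (72/8 - 51/G) = 4 - (72*(⅛) - 51/G) = 4 - (9 - 51/G) = 4 + (-9 + 51/G) = -5 + 51/G)
8813/((y(f(-1, 8)) - 10687) + 28743/(-12087)) = 8813/(((-5 + 51/28) - 10687) + 28743/(-12087)) = 8813/(((-5 + 51*(1/28)) - 10687) + 28743*(-1/12087)) = 8813/(((-5 + 51/28) - 10687) - 9581/4029) = 8813/((-89/28 - 10687) - 9581/4029) = 8813/(-299325/28 - 9581/4029) = 8813/(-1206248693/112812) = 8813*(-112812/1206248693) = -994212156/1206248693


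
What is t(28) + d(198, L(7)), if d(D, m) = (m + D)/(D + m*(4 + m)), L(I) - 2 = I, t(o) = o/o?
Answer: 58/35 ≈ 1.6571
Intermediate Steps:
t(o) = 1
L(I) = 2 + I
d(D, m) = (D + m)/(D + m*(4 + m))
t(28) + d(198, L(7)) = 1 + (198 + (2 + 7))/(198 + (2 + 7)**2 + 4*(2 + 7)) = 1 + (198 + 9)/(198 + 9**2 + 4*9) = 1 + 207/(198 + 81 + 36) = 1 + 207/315 = 1 + (1/315)*207 = 1 + 23/35 = 58/35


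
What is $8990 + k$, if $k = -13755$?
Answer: $-4765$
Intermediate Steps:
$8990 + k = 8990 - 13755 = -4765$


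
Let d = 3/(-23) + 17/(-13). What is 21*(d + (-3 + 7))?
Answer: 16086/299 ≈ 53.799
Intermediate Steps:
d = -430/299 (d = 3*(-1/23) + 17*(-1/13) = -3/23 - 17/13 = -430/299 ≈ -1.4381)
21*(d + (-3 + 7)) = 21*(-430/299 + (-3 + 7)) = 21*(-430/299 + 4) = 21*(766/299) = 16086/299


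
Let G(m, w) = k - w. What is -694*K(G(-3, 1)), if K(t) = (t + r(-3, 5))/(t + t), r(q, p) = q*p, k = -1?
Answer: -5899/2 ≈ -2949.5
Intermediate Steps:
r(q, p) = p*q
G(m, w) = -1 - w
K(t) = (-15 + t)/(2*t) (K(t) = (t + 5*(-3))/(t + t) = (t - 15)/((2*t)) = (-15 + t)*(1/(2*t)) = (-15 + t)/(2*t))
-694*K(G(-3, 1)) = -347*(-15 + (-1 - 1*1))/(-1 - 1*1) = -347*(-15 + (-1 - 1))/(-1 - 1) = -347*(-15 - 2)/(-2) = -347*(-1)*(-17)/2 = -694*17/4 = -5899/2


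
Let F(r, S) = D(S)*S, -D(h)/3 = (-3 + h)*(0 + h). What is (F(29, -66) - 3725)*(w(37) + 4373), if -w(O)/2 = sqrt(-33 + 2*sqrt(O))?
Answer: 3926809691 - 1795934*sqrt(-33 + 2*sqrt(37)) ≈ 3.9268e+9 - 8.1975e+6*I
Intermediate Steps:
D(h) = -3*h*(-3 + h) (D(h) = -3*(-3 + h)*(0 + h) = -3*(-3 + h)*h = -3*h*(-3 + h))
F(r, S) = 3*S**2*(3 - S) (F(r, S) = (3*S*(3 - S))*S = 3*S**2*(3 - S))
w(O) = -2*sqrt(-33 + 2*sqrt(O))
(F(29, -66) - 3725)*(w(37) + 4373) = (3*(-66)**2*(3 - 1*(-66)) - 3725)*(-2*sqrt(-33 + 2*sqrt(37)) + 4373) = (3*4356*(3 + 66) - 3725)*(4373 - 2*sqrt(-33 + 2*sqrt(37))) = (3*4356*69 - 3725)*(4373 - 2*sqrt(-33 + 2*sqrt(37))) = (901692 - 3725)*(4373 - 2*sqrt(-33 + 2*sqrt(37))) = 897967*(4373 - 2*sqrt(-33 + 2*sqrt(37))) = 3926809691 - 1795934*sqrt(-33 + 2*sqrt(37))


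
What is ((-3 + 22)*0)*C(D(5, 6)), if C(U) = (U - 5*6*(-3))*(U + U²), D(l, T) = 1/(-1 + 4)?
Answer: 0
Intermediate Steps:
D(l, T) = ⅓ (D(l, T) = 1/3 = ⅓)
C(U) = (90 + U)*(U + U²) (C(U) = (U - 30*(-3))*(U + U²) = (U + 90)*(U + U²) = (90 + U)*(U + U²))
((-3 + 22)*0)*C(D(5, 6)) = ((-3 + 22)*0)*((90 + (⅓)² + 91*(⅓))/3) = (19*0)*((90 + ⅑ + 91/3)/3) = 0*((⅓)*(1084/9)) = 0*(1084/27) = 0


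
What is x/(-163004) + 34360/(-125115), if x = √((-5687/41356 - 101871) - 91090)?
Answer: -6872/25023 - 9*I*√20787669993/481513816 ≈ -0.27463 - 0.0026949*I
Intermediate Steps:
x = 9*I*√20787669993/2954 (x = √((-5687*1/41356 - 101871) - 91090) = √((-5687/41356 - 101871) - 91090) = √(-4212982763/41356 - 91090) = √(-7980100803/41356) = 9*I*√20787669993/2954 ≈ 439.27*I)
x/(-163004) + 34360/(-125115) = (9*I*√20787669993/2954)/(-163004) + 34360/(-125115) = (9*I*√20787669993/2954)*(-1/163004) + 34360*(-1/125115) = -9*I*√20787669993/481513816 - 6872/25023 = -6872/25023 - 9*I*√20787669993/481513816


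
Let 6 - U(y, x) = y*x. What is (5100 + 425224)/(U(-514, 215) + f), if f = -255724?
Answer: -107581/36302 ≈ -2.9635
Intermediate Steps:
U(y, x) = 6 - x*y (U(y, x) = 6 - y*x = 6 - x*y)
(5100 + 425224)/(U(-514, 215) + f) = (5100 + 425224)/((6 - 1*215*(-514)) - 255724) = 430324/((6 + 110510) - 255724) = 430324/(110516 - 255724) = 430324/(-145208) = 430324*(-1/145208) = -107581/36302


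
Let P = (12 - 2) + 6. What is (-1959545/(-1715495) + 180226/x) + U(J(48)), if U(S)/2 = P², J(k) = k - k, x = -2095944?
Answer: 184473562335097/359558145228 ≈ 513.06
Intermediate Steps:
J(k) = 0
P = 16 (P = 10 + 6 = 16)
U(S) = 512 (U(S) = 2*16² = 2*256 = 512)
(-1959545/(-1715495) + 180226/x) + U(J(48)) = (-1959545/(-1715495) + 180226/(-2095944)) + 512 = (-1959545*(-1/1715495) + 180226*(-1/2095944)) + 512 = (391909/343099 - 90113/1047972) + 512 = 379791978361/359558145228 + 512 = 184473562335097/359558145228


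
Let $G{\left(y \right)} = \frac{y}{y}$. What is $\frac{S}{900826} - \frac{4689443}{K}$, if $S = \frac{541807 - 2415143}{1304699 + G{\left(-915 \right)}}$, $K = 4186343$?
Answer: $- \frac{688943278195758106}{615030136028024325} \approx -1.1202$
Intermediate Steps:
$G{\left(y \right)} = 1$
$S = - \frac{468334}{326175}$ ($S = \frac{541807 - 2415143}{1304699 + 1} = - \frac{1873336}{1304700} = \left(-1873336\right) \frac{1}{1304700} = - \frac{468334}{326175} \approx -1.4358$)
$\frac{S}{900826} - \frac{4689443}{K} = - \frac{468334}{326175 \cdot 900826} - \frac{4689443}{4186343} = \left(- \frac{468334}{326175}\right) \frac{1}{900826} - \frac{4689443}{4186343} = - \frac{234167}{146913460275} - \frac{4689443}{4186343} = - \frac{688943278195758106}{615030136028024325}$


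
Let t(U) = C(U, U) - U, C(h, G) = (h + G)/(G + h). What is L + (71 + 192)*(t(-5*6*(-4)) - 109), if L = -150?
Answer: -60114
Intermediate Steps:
C(h, G) = 1 (C(h, G) = (G + h)/(G + h) = 1)
t(U) = 1 - U
L + (71 + 192)*(t(-5*6*(-4)) - 109) = -150 + (71 + 192)*((1 - (-5*6)*(-4)) - 109) = -150 + 263*((1 - (-30)*(-4)) - 109) = -150 + 263*((1 - 1*120) - 109) = -150 + 263*((1 - 120) - 109) = -150 + 263*(-119 - 109) = -150 + 263*(-228) = -150 - 59964 = -60114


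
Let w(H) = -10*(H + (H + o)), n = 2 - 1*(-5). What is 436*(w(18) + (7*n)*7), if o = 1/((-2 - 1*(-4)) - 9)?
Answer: -47524/7 ≈ -6789.1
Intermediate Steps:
o = -⅐ (o = 1/((-2 + 4) - 9) = 1/(2 - 9) = 1/(-7) = -⅐ ≈ -0.14286)
n = 7 (n = 2 + 5 = 7)
w(H) = 10/7 - 20*H (w(H) = -10*(H + (H - ⅐)) = -10*(H + (-⅐ + H)) = -10*(-⅐ + 2*H) = 10/7 - 20*H)
436*(w(18) + (7*n)*7) = 436*((10/7 - 20*18) + (7*7)*7) = 436*((10/7 - 360) + 49*7) = 436*(-2510/7 + 343) = 436*(-109/7) = -47524/7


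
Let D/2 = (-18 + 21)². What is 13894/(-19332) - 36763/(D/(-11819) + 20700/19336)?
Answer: -2255857594812631/65595960162 ≈ -34390.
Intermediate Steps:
D = 18 (D = 2*(-18 + 21)² = 2*3² = 2*9 = 18)
13894/(-19332) - 36763/(D/(-11819) + 20700/19336) = 13894/(-19332) - 36763/(18/(-11819) + 20700/19336) = 13894*(-1/19332) - 36763/(18*(-1/11819) + 20700*(1/19336)) = -6947/9666 - 36763/(-18/11819 + 5175/4834) = -6947/9666 - 36763/61076313/57133046 = -6947/9666 - 36763*57133046/61076313 = -6947/9666 - 2100382170098/61076313 = -2255857594812631/65595960162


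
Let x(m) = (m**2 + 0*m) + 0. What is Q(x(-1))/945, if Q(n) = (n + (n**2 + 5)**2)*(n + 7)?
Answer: 296/945 ≈ 0.31323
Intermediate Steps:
x(m) = m**2 (x(m) = (m**2 + 0) + 0 = m**2 + 0 = m**2)
Q(n) = (7 + n)*(n + (5 + n**2)**2) (Q(n) = (n + (5 + n**2)**2)*(7 + n) = (7 + n)*(n + (5 + n**2)**2))
Q(x(-1))/945 = (((-1)**2)**2 + 7*(-1)**2 + 7*(5 + ((-1)**2)**2)**2 + (-1)**2*(5 + ((-1)**2)**2)**2)/945 = (1**2 + 7*1 + 7*(5 + 1**2)**2 + 1*(5 + 1**2)**2)*(1/945) = (1 + 7 + 7*(5 + 1)**2 + 1*(5 + 1)**2)*(1/945) = (1 + 7 + 7*6**2 + 1*6**2)*(1/945) = (1 + 7 + 7*36 + 1*36)*(1/945) = (1 + 7 + 252 + 36)*(1/945) = 296*(1/945) = 296/945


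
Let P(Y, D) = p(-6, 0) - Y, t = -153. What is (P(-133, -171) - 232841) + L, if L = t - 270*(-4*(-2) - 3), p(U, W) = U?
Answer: -234217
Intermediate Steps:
P(Y, D) = -6 - Y
L = -1503 (L = -153 - 270*(-4*(-2) - 3) = -153 - 270*(8 - 3) = -153 - 270*5 = -153 - 1350 = -1503)
(P(-133, -171) - 232841) + L = ((-6 - 1*(-133)) - 232841) - 1503 = ((-6 + 133) - 232841) - 1503 = (127 - 232841) - 1503 = -232714 - 1503 = -234217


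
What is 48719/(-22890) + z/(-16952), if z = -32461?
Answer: -3186623/14924280 ≈ -0.21352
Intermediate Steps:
48719/(-22890) + z/(-16952) = 48719/(-22890) - 32461/(-16952) = 48719*(-1/22890) - 32461*(-1/16952) = -48719/22890 + 2497/1304 = -3186623/14924280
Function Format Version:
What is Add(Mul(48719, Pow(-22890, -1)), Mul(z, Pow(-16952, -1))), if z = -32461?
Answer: Rational(-3186623, 14924280) ≈ -0.21352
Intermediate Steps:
Add(Mul(48719, Pow(-22890, -1)), Mul(z, Pow(-16952, -1))) = Add(Mul(48719, Pow(-22890, -1)), Mul(-32461, Pow(-16952, -1))) = Add(Mul(48719, Rational(-1, 22890)), Mul(-32461, Rational(-1, 16952))) = Add(Rational(-48719, 22890), Rational(2497, 1304)) = Rational(-3186623, 14924280)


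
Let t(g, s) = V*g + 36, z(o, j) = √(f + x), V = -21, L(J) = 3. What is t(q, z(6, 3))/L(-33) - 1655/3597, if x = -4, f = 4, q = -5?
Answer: 167404/3597 ≈ 46.540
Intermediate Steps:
z(o, j) = 0 (z(o, j) = √(4 - 4) = √0 = 0)
t(g, s) = 36 - 21*g (t(g, s) = -21*g + 36 = 36 - 21*g)
t(q, z(6, 3))/L(-33) - 1655/3597 = (36 - 21*(-5))/3 - 1655/3597 = (36 + 105)*(⅓) - 1655*1/3597 = 141*(⅓) - 1655/3597 = 47 - 1655/3597 = 167404/3597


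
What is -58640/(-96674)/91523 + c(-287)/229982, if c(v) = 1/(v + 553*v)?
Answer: 1072130576068269/161769054775564279036 ≈ 6.6275e-6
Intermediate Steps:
c(v) = 1/(554*v)
-58640/(-96674)/91523 + c(-287)/229982 = -58640/(-96674)/91523 + ((1/554)/(-287))/229982 = -58640*(-1/96674)*(1/91523) + ((1/554)*(-1/287))*(1/229982) = (29320/48337)*(1/91523) - 1/158998*1/229982 = 29320/4423947251 - 1/36566678036 = 1072130576068269/161769054775564279036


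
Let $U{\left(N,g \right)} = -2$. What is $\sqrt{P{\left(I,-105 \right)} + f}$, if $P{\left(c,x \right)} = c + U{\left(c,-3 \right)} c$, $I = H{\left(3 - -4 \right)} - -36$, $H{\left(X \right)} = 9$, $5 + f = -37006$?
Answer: $8 i \sqrt{579} \approx 192.5 i$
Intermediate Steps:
$f = -37011$ ($f = -5 - 37006 = -37011$)
$I = 45$ ($I = 9 - -36 = 9 + 36 = 45$)
$P{\left(c,x \right)} = - c$ ($P{\left(c,x \right)} = c - 2 c = - c$)
$\sqrt{P{\left(I,-105 \right)} + f} = \sqrt{\left(-1\right) 45 - 37011} = \sqrt{-45 - 37011} = \sqrt{-37056} = 8 i \sqrt{579}$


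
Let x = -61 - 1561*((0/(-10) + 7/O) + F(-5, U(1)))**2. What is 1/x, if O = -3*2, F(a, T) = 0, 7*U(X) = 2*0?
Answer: -36/78685 ≈ -0.00045752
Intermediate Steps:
U(X) = 0 (U(X) = (2*0)/7 = (1/7)*0 = 0)
O = -6
x = -78685/36 (x = -61 - 1561*((0/(-10) + 7/(-6)) + 0)**2 = -61 - 1561*((0*(-1/10) + 7*(-1/6)) + 0)**2 = -61 - 1561*((0 - 7/6) + 0)**2 = -61 - 1561*(-7/6 + 0)**2 = -61 - 1561*(-7/6)**2 = -61 - 1561*49/36 = -61 - 76489/36 = -78685/36 ≈ -2185.7)
1/x = 1/(-78685/36) = -36/78685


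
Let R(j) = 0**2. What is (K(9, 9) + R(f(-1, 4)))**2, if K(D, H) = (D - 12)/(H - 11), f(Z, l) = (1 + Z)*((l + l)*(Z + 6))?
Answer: 9/4 ≈ 2.2500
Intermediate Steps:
f(Z, l) = 2*l*(1 + Z)*(6 + Z) (f(Z, l) = (1 + Z)*((2*l)*(6 + Z)) = (1 + Z)*(2*l*(6 + Z)) = 2*l*(1 + Z)*(6 + Z))
K(D, H) = (-12 + D)/(-11 + H)
R(j) = 0
(K(9, 9) + R(f(-1, 4)))**2 = ((-12 + 9)/(-11 + 9) + 0)**2 = (-3/(-2) + 0)**2 = (-1/2*(-3) + 0)**2 = (3/2 + 0)**2 = (3/2)**2 = 9/4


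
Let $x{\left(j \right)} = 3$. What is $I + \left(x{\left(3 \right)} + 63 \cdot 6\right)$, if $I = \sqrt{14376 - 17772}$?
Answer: $381 + 2 i \sqrt{849} \approx 381.0 + 58.275 i$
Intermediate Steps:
$I = 2 i \sqrt{849}$ ($I = \sqrt{-3396} = 2 i \sqrt{849} \approx 58.275 i$)
$I + \left(x{\left(3 \right)} + 63 \cdot 6\right) = 2 i \sqrt{849} + \left(3 + 63 \cdot 6\right) = 2 i \sqrt{849} + \left(3 + 378\right) = 2 i \sqrt{849} + 381 = 381 + 2 i \sqrt{849}$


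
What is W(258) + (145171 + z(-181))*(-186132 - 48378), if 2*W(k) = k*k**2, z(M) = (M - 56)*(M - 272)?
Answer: -59212692564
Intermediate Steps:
z(M) = (-272 + M)*(-56 + M) (z(M) = (-56 + M)*(-272 + M) = (-272 + M)*(-56 + M))
W(k) = k**3/2 (W(k) = (k*k**2)/2 = k**3/2)
W(258) + (145171 + z(-181))*(-186132 - 48378) = (1/2)*258**3 + (145171 + (15232 + (-181)**2 - 328*(-181)))*(-186132 - 48378) = (1/2)*17173512 + (145171 + (15232 + 32761 + 59368))*(-234510) = 8586756 + (145171 + 107361)*(-234510) = 8586756 + 252532*(-234510) = 8586756 - 59221279320 = -59212692564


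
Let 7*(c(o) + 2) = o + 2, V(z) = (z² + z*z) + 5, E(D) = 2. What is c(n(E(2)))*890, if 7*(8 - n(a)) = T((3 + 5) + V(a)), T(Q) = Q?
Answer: -890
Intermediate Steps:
V(z) = 5 + 2*z² (V(z) = (z² + z²) + 5 = 2*z² + 5 = 5 + 2*z²)
n(a) = 43/7 - 2*a²/7 (n(a) = 8 - ((3 + 5) + (5 + 2*a²))/7 = 8 - (8 + (5 + 2*a²))/7 = 8 - (13 + 2*a²)/7 = 8 + (-13/7 - 2*a²/7) = 43/7 - 2*a²/7)
c(o) = -12/7 + o/7 (c(o) = -2 + (o + 2)/7 = -2 + (2 + o)/7 = -2 + (2/7 + o/7) = -12/7 + o/7)
c(n(E(2)))*890 = (-12/7 + (43/7 - 2/7*2²)/7)*890 = (-12/7 + (43/7 - 2/7*4)/7)*890 = (-12/7 + (43/7 - 8/7)/7)*890 = (-12/7 + (⅐)*5)*890 = (-12/7 + 5/7)*890 = -1*890 = -890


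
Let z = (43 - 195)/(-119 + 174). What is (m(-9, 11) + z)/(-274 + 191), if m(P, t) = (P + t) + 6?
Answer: -288/4565 ≈ -0.063089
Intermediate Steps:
m(P, t) = 6 + P + t
z = -152/55 ≈ -2.7636
(m(-9, 11) + z)/(-274 + 191) = ((6 - 9 + 11) - 152/55)/(-274 + 191) = (8 - 152/55)/(-83) = (288/55)*(-1/83) = -288/4565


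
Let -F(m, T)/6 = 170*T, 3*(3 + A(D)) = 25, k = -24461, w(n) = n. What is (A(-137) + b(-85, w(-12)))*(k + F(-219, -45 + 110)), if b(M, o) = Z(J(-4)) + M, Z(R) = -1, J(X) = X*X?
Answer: 21964162/3 ≈ 7.3214e+6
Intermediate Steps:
J(X) = X**2
b(M, o) = -1 + M
A(D) = 16/3 (A(D) = -3 + (1/3)*25 = -3 + 25/3 = 16/3)
F(m, T) = -1020*T
(A(-137) + b(-85, w(-12)))*(k + F(-219, -45 + 110)) = (16/3 + (-1 - 85))*(-24461 - 1020*(-45 + 110)) = (16/3 - 86)*(-24461 - 1020*65) = -242*(-24461 - 66300)/3 = -242/3*(-90761) = 21964162/3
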